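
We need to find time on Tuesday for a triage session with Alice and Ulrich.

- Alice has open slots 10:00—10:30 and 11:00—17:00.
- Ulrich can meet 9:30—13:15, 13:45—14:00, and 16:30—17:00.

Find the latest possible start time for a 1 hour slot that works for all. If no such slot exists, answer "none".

Alice ∩ Ulrich: 10:00–10:30, 11:00–13:15, 13:45–14:00, 16:30–17:00.
Windows ≥ 60 min: 11:00–13:15.
Latest start in the last window 11:00–13:15 is 13:15 − 60 min = 12:15.

12:15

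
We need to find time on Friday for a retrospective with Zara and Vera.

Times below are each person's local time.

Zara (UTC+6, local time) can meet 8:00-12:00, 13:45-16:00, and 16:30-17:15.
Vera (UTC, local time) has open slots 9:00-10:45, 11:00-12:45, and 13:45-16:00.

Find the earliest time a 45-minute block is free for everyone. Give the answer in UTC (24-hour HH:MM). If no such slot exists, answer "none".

09:00

Zara → UTC: 02:00–06:00, 07:45–10:00, 10:30–11:15.
Vera → UTC: 09:00–10:45, 11:00–12:45, 13:45–16:00.
Zara ∩ Vera: 09:00–10:00, 10:30–10:45, 11:00–11:15.
Windows ≥ 45 min: 09:00–10:00.
Earliest such window starts at 09:00.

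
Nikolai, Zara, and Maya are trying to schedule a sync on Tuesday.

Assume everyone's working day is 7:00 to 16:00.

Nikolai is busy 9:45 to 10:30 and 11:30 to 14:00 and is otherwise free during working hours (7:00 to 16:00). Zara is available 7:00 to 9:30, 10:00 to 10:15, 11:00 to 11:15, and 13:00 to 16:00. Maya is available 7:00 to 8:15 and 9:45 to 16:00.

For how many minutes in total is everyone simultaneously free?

Nikolai free within 07:00–16:00: 07:00–09:45, 10:30–11:30, 14:00–16:00.
Nikolai ∩ Zara: 07:00–09:30, 11:00–11:15, 14:00–16:00.
Nikolai ∩ Zara ∩ Maya: 07:00–08:15, 11:00–11:15, 14:00–16:00.
Total common minutes: 75 + 15 + 120 = 210.

210 minutes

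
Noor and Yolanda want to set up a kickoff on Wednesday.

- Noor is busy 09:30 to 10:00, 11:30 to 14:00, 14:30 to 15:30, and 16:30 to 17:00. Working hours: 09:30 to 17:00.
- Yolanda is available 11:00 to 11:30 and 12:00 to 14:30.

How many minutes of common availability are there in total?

Noor free within 09:30–17:00: 10:00–11:30, 14:00–14:30, 15:30–16:30.
Noor ∩ Yolanda: 11:00–11:30, 14:00–14:30.
Total common minutes: 30 + 30 = 60.

60 minutes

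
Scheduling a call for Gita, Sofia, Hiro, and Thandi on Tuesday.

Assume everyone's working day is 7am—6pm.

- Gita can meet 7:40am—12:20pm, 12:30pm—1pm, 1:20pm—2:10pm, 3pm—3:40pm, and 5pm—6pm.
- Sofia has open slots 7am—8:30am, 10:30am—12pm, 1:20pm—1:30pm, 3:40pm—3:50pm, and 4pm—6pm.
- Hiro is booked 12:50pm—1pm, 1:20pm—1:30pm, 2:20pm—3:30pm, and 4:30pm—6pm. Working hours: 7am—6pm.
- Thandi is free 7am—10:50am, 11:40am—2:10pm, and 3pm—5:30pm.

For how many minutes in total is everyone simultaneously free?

90 minutes

Hiro free within 07:00–18:00: 07:00–12:50, 13:00–13:20, 13:30–14:20, 15:30–16:30.
Gita ∩ Sofia: 07:40–08:30, 10:30–12:00, 13:20–13:30, 17:00–18:00.
Gita ∩ Sofia ∩ Hiro: 07:40–08:30, 10:30–12:00.
Gita ∩ Sofia ∩ Hiro ∩ Thandi: 07:40–08:30, 10:30–10:50, 11:40–12:00.
Total common minutes: 50 + 20 + 20 = 90.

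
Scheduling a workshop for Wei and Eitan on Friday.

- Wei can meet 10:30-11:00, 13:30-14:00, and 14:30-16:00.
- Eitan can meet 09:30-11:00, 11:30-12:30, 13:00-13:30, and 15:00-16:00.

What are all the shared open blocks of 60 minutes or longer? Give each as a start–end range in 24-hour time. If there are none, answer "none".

Wei ∩ Eitan: 10:30–11:00, 15:00–16:00.
Windows ≥ 60 min: 15:00–16:00.

15:00–16:00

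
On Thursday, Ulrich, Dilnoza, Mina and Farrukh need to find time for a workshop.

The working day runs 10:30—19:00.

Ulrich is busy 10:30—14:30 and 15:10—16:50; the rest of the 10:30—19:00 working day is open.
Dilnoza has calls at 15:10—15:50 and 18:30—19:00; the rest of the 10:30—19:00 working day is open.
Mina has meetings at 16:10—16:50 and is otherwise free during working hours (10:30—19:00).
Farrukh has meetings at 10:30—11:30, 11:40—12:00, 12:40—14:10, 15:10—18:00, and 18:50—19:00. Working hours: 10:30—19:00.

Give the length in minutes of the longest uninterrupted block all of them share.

40 minutes

Ulrich free within 10:30–19:00: 14:30–15:10, 16:50–19:00.
Dilnoza free within 10:30–19:00: 10:30–15:10, 15:50–18:30.
Mina free within 10:30–19:00: 10:30–16:10, 16:50–19:00.
Farrukh free within 10:30–19:00: 11:30–11:40, 12:00–12:40, 14:10–15:10, 18:00–18:50.
Ulrich ∩ Dilnoza: 14:30–15:10, 16:50–18:30.
Ulrich ∩ Dilnoza ∩ Mina: 14:30–15:10, 16:50–18:30.
Ulrich ∩ Dilnoza ∩ Mina ∩ Farrukh: 14:30–15:10, 18:00–18:30.
Common window lengths: 40, 30 min; longest is 40.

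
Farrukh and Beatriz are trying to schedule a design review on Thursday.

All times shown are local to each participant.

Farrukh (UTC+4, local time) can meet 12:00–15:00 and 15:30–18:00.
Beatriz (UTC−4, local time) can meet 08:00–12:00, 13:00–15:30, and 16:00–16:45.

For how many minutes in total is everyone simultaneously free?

Farrukh → UTC: 08:00–11:00, 11:30–14:00.
Beatriz → UTC: 12:00–16:00, 17:00–19:30, 20:00–20:45.
Farrukh ∩ Beatriz: 12:00–14:00.
Total common minutes: 120.

120 minutes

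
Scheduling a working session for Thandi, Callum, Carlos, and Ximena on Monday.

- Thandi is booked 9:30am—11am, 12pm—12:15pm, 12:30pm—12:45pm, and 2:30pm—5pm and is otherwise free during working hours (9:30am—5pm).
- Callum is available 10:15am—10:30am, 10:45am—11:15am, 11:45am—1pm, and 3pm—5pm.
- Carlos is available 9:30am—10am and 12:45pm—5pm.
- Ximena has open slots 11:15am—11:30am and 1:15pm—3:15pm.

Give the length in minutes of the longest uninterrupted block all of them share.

0 minutes

Thandi free within 09:30–17:00: 11:00–12:00, 12:15–12:30, 12:45–14:30.
Thandi ∩ Callum: 11:00–11:15, 11:45–12:00, 12:15–12:30, 12:45–13:00.
Thandi ∩ Callum ∩ Carlos: 12:45–13:00.
Thandi ∩ Callum ∩ Carlos ∩ Ximena: (none).
No common window.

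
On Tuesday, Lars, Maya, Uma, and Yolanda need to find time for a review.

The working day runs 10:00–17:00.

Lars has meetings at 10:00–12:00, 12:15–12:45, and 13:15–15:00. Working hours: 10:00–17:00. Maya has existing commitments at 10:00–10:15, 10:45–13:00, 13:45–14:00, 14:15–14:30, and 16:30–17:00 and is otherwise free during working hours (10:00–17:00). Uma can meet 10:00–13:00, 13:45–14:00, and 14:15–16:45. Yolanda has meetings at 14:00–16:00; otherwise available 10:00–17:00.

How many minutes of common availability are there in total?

Lars free within 10:00–17:00: 12:00–12:15, 12:45–13:15, 15:00–17:00.
Maya free within 10:00–17:00: 10:15–10:45, 13:00–13:45, 14:00–14:15, 14:30–16:30.
Yolanda free within 10:00–17:00: 10:00–14:00, 16:00–17:00.
Lars ∩ Maya: 13:00–13:15, 15:00–16:30.
Lars ∩ Maya ∩ Uma: 15:00–16:30.
Lars ∩ Maya ∩ Uma ∩ Yolanda: 16:00–16:30.
Total common minutes: 30.

30 minutes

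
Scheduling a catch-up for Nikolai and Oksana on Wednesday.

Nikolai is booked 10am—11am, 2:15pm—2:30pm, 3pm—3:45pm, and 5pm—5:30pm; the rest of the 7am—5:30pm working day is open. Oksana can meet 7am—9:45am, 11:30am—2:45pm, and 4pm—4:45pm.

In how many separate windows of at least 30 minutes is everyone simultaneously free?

Nikolai free within 07:00–17:30: 07:00–10:00, 11:00–14:15, 14:30–15:00, 15:45–17:00.
Nikolai ∩ Oksana: 07:00–09:45, 11:30–14:15, 14:30–14:45, 16:00–16:45.
Windows ≥ 30 min: 07:00–09:45, 11:30–14:15, 16:00–16:45.
That's 3 windows.

3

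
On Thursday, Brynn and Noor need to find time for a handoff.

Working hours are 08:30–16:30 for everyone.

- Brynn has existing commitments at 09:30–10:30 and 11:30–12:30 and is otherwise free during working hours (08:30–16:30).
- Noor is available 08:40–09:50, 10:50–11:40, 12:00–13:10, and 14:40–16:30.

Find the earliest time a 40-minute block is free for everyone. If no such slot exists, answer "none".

08:40

Brynn free within 08:30–16:30: 08:30–09:30, 10:30–11:30, 12:30–16:30.
Brynn ∩ Noor: 08:40–09:30, 10:50–11:30, 12:30–13:10, 14:40–16:30.
Windows ≥ 40 min: 08:40–09:30, 10:50–11:30, 12:30–13:10, 14:40–16:30.
Earliest such window starts at 08:40.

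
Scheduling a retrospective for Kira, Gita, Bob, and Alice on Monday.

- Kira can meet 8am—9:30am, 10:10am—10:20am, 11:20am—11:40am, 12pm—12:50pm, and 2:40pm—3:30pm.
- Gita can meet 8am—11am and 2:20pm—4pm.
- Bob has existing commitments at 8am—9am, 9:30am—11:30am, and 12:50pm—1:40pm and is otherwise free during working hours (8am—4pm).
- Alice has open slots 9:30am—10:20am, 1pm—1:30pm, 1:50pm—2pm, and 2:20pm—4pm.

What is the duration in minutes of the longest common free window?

Bob free within 08:00–16:00: 09:00–09:30, 11:30–12:50, 13:40–16:00.
Kira ∩ Gita: 08:00–09:30, 10:10–10:20, 14:40–15:30.
Kira ∩ Gita ∩ Bob: 09:00–09:30, 14:40–15:30.
Kira ∩ Gita ∩ Bob ∩ Alice: 14:40–15:30.
Single common window of 50 minutes.

50 minutes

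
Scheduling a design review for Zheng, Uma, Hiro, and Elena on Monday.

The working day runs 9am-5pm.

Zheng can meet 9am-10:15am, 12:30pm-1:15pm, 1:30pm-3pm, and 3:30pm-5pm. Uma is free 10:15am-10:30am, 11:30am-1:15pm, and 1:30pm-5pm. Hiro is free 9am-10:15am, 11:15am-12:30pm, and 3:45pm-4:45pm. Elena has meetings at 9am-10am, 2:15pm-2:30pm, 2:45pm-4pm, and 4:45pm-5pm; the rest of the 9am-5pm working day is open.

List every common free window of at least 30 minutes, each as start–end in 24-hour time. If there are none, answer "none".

Elena free within 09:00–17:00: 10:00–14:15, 14:30–14:45, 16:00–16:45.
Zheng ∩ Uma: 12:30–13:15, 13:30–15:00, 15:30–17:00.
Zheng ∩ Uma ∩ Hiro: 15:45–16:45.
Zheng ∩ Uma ∩ Hiro ∩ Elena: 16:00–16:45.
Windows ≥ 30 min: 16:00–16:45.

16:00–16:45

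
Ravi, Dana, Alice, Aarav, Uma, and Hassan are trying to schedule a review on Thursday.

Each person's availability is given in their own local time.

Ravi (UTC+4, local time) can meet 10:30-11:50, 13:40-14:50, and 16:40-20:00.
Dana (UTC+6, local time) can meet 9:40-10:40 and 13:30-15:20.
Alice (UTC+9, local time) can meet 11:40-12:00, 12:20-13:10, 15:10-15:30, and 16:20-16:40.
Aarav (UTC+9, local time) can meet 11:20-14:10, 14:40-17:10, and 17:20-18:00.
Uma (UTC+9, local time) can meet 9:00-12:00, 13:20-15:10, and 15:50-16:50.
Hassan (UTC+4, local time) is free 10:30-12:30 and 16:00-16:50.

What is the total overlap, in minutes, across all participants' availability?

Ravi → UTC: 06:30–07:50, 09:40–10:50, 12:40–16:00.
Dana → UTC: 03:40–04:40, 07:30–09:20.
Alice → UTC: 02:40–03:00, 03:20–04:10, 06:10–06:30, 07:20–07:40.
Aarav → UTC: 02:20–05:10, 05:40–08:10, 08:20–09:00.
Uma → UTC: 00:00–03:00, 04:20–06:10, 06:50–07:50.
Hassan → UTC: 06:30–08:30, 12:00–12:50.
Ravi ∩ Dana: 07:30–07:50.
Ravi ∩ Dana ∩ Alice: 07:30–07:40.
Ravi ∩ Dana ∩ Alice ∩ Aarav: 07:30–07:40.
Ravi ∩ Dana ∩ Alice ∩ Aarav ∩ Uma: 07:30–07:40.
Ravi ∩ Dana ∩ Alice ∩ Aarav ∩ Uma ∩ Hassan: 07:30–07:40.
Total common minutes: 10.

10 minutes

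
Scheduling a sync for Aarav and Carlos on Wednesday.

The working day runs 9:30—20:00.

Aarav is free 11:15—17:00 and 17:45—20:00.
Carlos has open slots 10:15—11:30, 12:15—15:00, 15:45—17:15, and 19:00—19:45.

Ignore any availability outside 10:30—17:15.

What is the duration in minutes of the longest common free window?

Aarav ∩ Carlos: 11:15–11:30, 12:15–15:00, 15:45–17:00, 19:00–19:45.
Restricted to 10:30–17:15: 11:15–11:30, 12:15–15:00, 15:45–17:00.
Common window lengths: 15, 165, 75 min; longest is 165.

165 minutes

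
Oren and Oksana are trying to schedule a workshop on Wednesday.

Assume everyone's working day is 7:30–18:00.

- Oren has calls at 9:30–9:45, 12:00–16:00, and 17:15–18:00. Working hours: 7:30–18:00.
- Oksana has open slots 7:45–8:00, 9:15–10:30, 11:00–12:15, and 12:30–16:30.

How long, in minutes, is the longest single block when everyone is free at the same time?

60 minutes

Oren free within 07:30–18:00: 07:30–09:30, 09:45–12:00, 16:00–17:15.
Oren ∩ Oksana: 07:45–08:00, 09:15–09:30, 09:45–10:30, 11:00–12:00, 16:00–16:30.
Common window lengths: 15, 15, 45, 60, 30 min; longest is 60.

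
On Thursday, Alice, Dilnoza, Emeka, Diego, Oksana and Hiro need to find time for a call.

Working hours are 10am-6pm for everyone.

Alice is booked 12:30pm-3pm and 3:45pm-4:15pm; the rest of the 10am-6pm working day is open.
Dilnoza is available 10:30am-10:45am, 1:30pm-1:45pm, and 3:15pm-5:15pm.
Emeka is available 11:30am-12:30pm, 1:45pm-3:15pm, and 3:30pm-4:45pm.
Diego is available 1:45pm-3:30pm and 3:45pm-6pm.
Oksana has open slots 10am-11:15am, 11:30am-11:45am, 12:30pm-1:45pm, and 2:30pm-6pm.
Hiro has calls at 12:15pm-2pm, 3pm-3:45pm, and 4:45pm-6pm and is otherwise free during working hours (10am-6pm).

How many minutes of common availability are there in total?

Alice free within 10:00–18:00: 10:00–12:30, 15:00–15:45, 16:15–18:00.
Hiro free within 10:00–18:00: 10:00–12:15, 14:00–15:00, 15:45–16:45.
Alice ∩ Dilnoza: 10:30–10:45, 15:15–15:45, 16:15–17:15.
Alice ∩ Dilnoza ∩ Emeka: 15:30–15:45, 16:15–16:45.
Alice ∩ Dilnoza ∩ Emeka ∩ Diego: 16:15–16:45.
Alice ∩ Dilnoza ∩ Emeka ∩ Diego ∩ Oksana: 16:15–16:45.
Alice ∩ Dilnoza ∩ Emeka ∩ Diego ∩ Oksana ∩ Hiro: 16:15–16:45.
Total common minutes: 30.

30 minutes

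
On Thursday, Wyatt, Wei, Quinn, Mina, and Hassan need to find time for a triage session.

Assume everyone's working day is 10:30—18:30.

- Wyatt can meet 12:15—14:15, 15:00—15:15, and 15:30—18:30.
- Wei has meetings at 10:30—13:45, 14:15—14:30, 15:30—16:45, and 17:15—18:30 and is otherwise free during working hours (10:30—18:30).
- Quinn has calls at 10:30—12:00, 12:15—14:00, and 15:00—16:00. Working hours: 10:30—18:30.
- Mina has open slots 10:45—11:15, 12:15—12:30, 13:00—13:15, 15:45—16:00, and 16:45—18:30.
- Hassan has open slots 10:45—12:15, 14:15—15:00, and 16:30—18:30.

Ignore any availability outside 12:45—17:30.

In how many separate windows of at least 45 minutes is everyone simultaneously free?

Wei free within 10:30–18:30: 13:45–14:15, 14:30–15:30, 16:45–17:15.
Quinn free within 10:30–18:30: 12:00–12:15, 14:00–15:00, 16:00–18:30.
Wyatt ∩ Wei: 13:45–14:15, 15:00–15:15, 16:45–17:15.
Wyatt ∩ Wei ∩ Quinn: 14:00–14:15, 16:45–17:15.
Wyatt ∩ Wei ∩ Quinn ∩ Mina: 16:45–17:15.
Wyatt ∩ Wei ∩ Quinn ∩ Mina ∩ Hassan: 16:45–17:15.
Restricted to 12:45–17:30: 16:45–17:15.
Windows ≥ 45 min: (none).
That's 0 windows.

0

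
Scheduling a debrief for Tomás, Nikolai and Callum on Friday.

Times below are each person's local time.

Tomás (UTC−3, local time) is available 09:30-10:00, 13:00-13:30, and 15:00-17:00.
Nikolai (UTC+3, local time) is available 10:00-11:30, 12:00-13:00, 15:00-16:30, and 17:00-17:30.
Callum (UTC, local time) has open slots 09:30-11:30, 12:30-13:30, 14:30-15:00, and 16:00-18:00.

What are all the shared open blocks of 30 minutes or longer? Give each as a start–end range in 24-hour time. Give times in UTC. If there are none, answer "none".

12:30–13:00

Tomás → UTC: 12:30–13:00, 16:00–16:30, 18:00–20:00.
Nikolai → UTC: 07:00–08:30, 09:00–10:00, 12:00–13:30, 14:00–14:30.
Callum → UTC: 09:30–11:30, 12:30–13:30, 14:30–15:00, 16:00–18:00.
Tomás ∩ Nikolai: 12:30–13:00.
Tomás ∩ Nikolai ∩ Callum: 12:30–13:00.
Windows ≥ 30 min: 12:30–13:00.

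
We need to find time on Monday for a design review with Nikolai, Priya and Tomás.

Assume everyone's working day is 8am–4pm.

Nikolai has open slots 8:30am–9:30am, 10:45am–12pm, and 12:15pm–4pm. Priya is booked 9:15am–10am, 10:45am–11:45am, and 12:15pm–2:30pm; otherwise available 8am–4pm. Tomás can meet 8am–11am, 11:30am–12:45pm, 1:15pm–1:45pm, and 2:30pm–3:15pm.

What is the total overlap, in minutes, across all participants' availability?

105 minutes

Priya free within 08:00–16:00: 08:00–09:15, 10:00–10:45, 11:45–12:15, 14:30–16:00.
Nikolai ∩ Priya: 08:30–09:15, 11:45–12:00, 14:30–16:00.
Nikolai ∩ Priya ∩ Tomás: 08:30–09:15, 11:45–12:00, 14:30–15:15.
Total common minutes: 45 + 15 + 45 = 105.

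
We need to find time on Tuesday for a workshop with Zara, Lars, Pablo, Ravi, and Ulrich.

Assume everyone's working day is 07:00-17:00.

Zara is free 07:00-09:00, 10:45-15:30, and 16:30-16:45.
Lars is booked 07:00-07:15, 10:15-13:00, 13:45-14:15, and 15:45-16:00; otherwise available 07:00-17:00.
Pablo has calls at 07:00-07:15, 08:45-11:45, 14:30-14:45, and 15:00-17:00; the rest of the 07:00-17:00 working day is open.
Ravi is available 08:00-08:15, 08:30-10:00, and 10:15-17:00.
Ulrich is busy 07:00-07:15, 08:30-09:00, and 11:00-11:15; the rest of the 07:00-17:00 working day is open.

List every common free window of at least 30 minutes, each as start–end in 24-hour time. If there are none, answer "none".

Lars free within 07:00–17:00: 07:15–10:15, 13:00–13:45, 14:15–15:45, 16:00–17:00.
Pablo free within 07:00–17:00: 07:15–08:45, 11:45–14:30, 14:45–15:00.
Ulrich free within 07:00–17:00: 07:15–08:30, 09:00–11:00, 11:15–17:00.
Zara ∩ Lars: 07:15–09:00, 13:00–13:45, 14:15–15:30, 16:30–16:45.
Zara ∩ Lars ∩ Pablo: 07:15–08:45, 13:00–13:45, 14:15–14:30, 14:45–15:00.
Zara ∩ Lars ∩ Pablo ∩ Ravi: 08:00–08:15, 08:30–08:45, 13:00–13:45, 14:15–14:30, 14:45–15:00.
Zara ∩ Lars ∩ Pablo ∩ Ravi ∩ Ulrich: 08:00–08:15, 13:00–13:45, 14:15–14:30, 14:45–15:00.
Windows ≥ 30 min: 13:00–13:45.

13:00–13:45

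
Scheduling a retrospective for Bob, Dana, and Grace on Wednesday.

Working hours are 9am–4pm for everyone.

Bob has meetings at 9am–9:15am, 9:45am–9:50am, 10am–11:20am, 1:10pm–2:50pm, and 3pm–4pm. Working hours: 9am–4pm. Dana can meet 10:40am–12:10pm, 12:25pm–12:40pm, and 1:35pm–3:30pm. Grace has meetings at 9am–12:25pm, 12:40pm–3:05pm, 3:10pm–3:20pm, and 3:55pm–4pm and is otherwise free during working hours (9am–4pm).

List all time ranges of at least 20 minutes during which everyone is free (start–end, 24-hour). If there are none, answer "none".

Bob free within 09:00–16:00: 09:15–09:45, 09:50–10:00, 11:20–13:10, 14:50–15:00.
Grace free within 09:00–16:00: 12:25–12:40, 15:05–15:10, 15:20–15:55.
Bob ∩ Dana: 11:20–12:10, 12:25–12:40, 14:50–15:00.
Bob ∩ Dana ∩ Grace: 12:25–12:40.
Windows ≥ 20 min: (none).

none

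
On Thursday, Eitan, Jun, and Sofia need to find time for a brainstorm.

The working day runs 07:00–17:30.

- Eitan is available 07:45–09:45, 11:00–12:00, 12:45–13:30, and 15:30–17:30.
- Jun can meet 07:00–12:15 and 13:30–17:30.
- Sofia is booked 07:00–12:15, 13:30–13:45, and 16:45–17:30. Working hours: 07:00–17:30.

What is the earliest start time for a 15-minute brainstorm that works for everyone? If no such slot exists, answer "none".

15:30

Sofia free within 07:00–17:30: 12:15–13:30, 13:45–16:45.
Eitan ∩ Jun: 07:45–09:45, 11:00–12:00, 15:30–17:30.
Eitan ∩ Jun ∩ Sofia: 15:30–16:45.
Windows ≥ 15 min: 15:30–16:45.
Earliest such window starts at 15:30.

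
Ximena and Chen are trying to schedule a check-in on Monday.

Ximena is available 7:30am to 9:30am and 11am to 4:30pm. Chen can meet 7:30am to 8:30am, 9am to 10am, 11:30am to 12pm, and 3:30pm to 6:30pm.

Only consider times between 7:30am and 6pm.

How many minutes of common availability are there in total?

Ximena ∩ Chen: 07:30–08:30, 09:00–09:30, 11:30–12:00, 15:30–16:30.
Restricted to 07:30–18:00: 07:30–08:30, 09:00–09:30, 11:30–12:00, 15:30–16:30.
Total common minutes: 60 + 30 + 30 + 60 = 180.

180 minutes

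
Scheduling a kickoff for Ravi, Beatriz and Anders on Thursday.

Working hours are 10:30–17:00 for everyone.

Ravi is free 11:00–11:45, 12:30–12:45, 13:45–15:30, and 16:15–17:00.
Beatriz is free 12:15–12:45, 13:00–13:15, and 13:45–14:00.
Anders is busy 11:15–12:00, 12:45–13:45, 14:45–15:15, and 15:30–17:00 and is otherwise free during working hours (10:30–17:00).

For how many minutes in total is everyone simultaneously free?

30 minutes

Anders free within 10:30–17:00: 10:30–11:15, 12:00–12:45, 13:45–14:45, 15:15–15:30.
Ravi ∩ Beatriz: 12:30–12:45, 13:45–14:00.
Ravi ∩ Beatriz ∩ Anders: 12:30–12:45, 13:45–14:00.
Total common minutes: 15 + 15 = 30.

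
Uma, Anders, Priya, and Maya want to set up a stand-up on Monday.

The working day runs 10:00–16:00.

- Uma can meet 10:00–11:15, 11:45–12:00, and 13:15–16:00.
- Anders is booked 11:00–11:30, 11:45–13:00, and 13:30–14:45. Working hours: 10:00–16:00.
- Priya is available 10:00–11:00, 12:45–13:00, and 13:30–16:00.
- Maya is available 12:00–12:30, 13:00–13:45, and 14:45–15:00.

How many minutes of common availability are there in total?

15 minutes

Anders free within 10:00–16:00: 10:00–11:00, 11:30–11:45, 13:00–13:30, 14:45–16:00.
Uma ∩ Anders: 10:00–11:00, 13:15–13:30, 14:45–16:00.
Uma ∩ Anders ∩ Priya: 10:00–11:00, 14:45–16:00.
Uma ∩ Anders ∩ Priya ∩ Maya: 14:45–15:00.
Total common minutes: 15.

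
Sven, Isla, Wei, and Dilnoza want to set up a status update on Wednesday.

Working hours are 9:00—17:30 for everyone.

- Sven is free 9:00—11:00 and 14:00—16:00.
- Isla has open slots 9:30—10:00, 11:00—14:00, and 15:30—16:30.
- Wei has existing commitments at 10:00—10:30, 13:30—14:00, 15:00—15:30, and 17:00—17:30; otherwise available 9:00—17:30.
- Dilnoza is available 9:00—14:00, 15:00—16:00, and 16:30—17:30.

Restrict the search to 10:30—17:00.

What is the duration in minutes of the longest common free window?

30 minutes

Wei free within 09:00–17:30: 09:00–10:00, 10:30–13:30, 14:00–15:00, 15:30–17:00.
Sven ∩ Isla: 09:30–10:00, 15:30–16:00.
Sven ∩ Isla ∩ Wei: 09:30–10:00, 15:30–16:00.
Sven ∩ Isla ∩ Wei ∩ Dilnoza: 09:30–10:00, 15:30–16:00.
Restricted to 10:30–17:00: 15:30–16:00.
Single common window of 30 minutes.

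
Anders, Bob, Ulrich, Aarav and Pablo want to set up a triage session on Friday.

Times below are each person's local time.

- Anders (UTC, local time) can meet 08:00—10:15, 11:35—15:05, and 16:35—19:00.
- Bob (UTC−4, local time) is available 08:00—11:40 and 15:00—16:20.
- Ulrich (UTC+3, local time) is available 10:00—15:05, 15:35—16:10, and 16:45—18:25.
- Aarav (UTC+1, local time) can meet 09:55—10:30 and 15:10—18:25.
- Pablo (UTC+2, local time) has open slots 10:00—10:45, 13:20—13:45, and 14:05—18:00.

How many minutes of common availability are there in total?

Anders → UTC: 08:00–10:15, 11:35–15:05, 16:35–19:00.
Bob → UTC: 12:00–15:40, 19:00–20:20.
Ulrich → UTC: 07:00–12:05, 12:35–13:10, 13:45–15:25.
Aarav → UTC: 08:55–09:30, 14:10–17:25.
Pablo → UTC: 08:00–08:45, 11:20–11:45, 12:05–16:00.
Anders ∩ Bob: 12:00–15:05.
Anders ∩ Bob ∩ Ulrich: 12:00–12:05, 12:35–13:10, 13:45–15:05.
Anders ∩ Bob ∩ Ulrich ∩ Aarav: 14:10–15:05.
Anders ∩ Bob ∩ Ulrich ∩ Aarav ∩ Pablo: 14:10–15:05.
Total common minutes: 55.

55 minutes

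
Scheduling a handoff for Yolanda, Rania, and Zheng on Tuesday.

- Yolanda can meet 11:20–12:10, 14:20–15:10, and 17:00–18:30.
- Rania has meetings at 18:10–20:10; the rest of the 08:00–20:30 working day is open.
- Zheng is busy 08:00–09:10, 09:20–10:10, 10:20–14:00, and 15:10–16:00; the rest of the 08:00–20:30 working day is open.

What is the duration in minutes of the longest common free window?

70 minutes

Rania free within 08:00–20:30: 08:00–18:10, 20:10–20:30.
Zheng free within 08:00–20:30: 09:10–09:20, 10:10–10:20, 14:00–15:10, 16:00–20:30.
Yolanda ∩ Rania: 11:20–12:10, 14:20–15:10, 17:00–18:10.
Yolanda ∩ Rania ∩ Zheng: 14:20–15:10, 17:00–18:10.
Common window lengths: 50, 70 min; longest is 70.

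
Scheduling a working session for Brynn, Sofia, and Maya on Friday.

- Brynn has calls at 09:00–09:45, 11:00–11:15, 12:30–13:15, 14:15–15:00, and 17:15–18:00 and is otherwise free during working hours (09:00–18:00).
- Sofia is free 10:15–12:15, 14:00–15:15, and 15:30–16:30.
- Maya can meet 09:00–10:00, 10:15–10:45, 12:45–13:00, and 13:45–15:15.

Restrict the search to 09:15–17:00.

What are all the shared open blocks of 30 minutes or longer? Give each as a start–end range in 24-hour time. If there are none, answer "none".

10:15–10:45

Brynn free within 09:00–18:00: 09:45–11:00, 11:15–12:30, 13:15–14:15, 15:00–17:15.
Brynn ∩ Sofia: 10:15–11:00, 11:15–12:15, 14:00–14:15, 15:00–15:15, 15:30–16:30.
Brynn ∩ Sofia ∩ Maya: 10:15–10:45, 14:00–14:15, 15:00–15:15.
Restricted to 09:15–17:00: 10:15–10:45, 14:00–14:15, 15:00–15:15.
Windows ≥ 30 min: 10:15–10:45.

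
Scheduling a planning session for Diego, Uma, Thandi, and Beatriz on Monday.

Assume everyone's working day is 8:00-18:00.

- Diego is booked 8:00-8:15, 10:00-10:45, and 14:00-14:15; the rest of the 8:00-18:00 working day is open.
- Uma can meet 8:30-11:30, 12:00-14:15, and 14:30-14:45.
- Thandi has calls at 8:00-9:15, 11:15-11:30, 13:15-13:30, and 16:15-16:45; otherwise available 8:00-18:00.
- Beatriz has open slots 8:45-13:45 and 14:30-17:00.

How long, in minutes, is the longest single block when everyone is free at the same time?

Diego free within 08:00–18:00: 08:15–10:00, 10:45–14:00, 14:15–18:00.
Thandi free within 08:00–18:00: 09:15–11:15, 11:30–13:15, 13:30–16:15, 16:45–18:00.
Diego ∩ Uma: 08:30–10:00, 10:45–11:30, 12:00–14:00, 14:30–14:45.
Diego ∩ Uma ∩ Thandi: 09:15–10:00, 10:45–11:15, 12:00–13:15, 13:30–14:00, 14:30–14:45.
Diego ∩ Uma ∩ Thandi ∩ Beatriz: 09:15–10:00, 10:45–11:15, 12:00–13:15, 13:30–13:45, 14:30–14:45.
Common window lengths: 45, 30, 75, 15, 15 min; longest is 75.

75 minutes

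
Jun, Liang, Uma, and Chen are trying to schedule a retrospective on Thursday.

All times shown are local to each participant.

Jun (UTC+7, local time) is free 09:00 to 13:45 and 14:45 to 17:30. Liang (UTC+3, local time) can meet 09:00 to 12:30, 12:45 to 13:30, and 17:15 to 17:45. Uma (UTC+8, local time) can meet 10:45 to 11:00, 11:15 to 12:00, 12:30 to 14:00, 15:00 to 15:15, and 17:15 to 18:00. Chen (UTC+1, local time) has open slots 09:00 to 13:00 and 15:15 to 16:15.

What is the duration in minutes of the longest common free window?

Jun → UTC: 02:00–06:45, 07:45–10:30.
Liang → UTC: 06:00–09:30, 09:45–10:30, 14:15–14:45.
Uma → UTC: 02:45–03:00, 03:15–04:00, 04:30–06:00, 07:00–07:15, 09:15–10:00.
Chen → UTC: 08:00–12:00, 14:15–15:15.
Jun ∩ Liang: 06:00–06:45, 07:45–09:30, 09:45–10:30.
Jun ∩ Liang ∩ Uma: 09:15–09:30, 09:45–10:00.
Jun ∩ Liang ∩ Uma ∩ Chen: 09:15–09:30, 09:45–10:00.
Common window lengths: 15, 15 min; longest is 15.

15 minutes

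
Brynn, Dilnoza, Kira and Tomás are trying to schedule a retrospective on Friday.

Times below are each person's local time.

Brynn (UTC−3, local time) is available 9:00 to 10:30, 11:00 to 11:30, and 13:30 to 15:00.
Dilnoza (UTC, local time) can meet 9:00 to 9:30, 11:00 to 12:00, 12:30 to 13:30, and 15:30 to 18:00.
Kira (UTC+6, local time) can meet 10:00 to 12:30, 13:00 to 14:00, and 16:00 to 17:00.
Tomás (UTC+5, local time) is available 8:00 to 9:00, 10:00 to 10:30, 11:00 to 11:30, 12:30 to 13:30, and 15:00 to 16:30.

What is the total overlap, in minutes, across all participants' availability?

Brynn → UTC: 12:00–13:30, 14:00–14:30, 16:30–18:00.
Dilnoza → UTC: 09:00–09:30, 11:00–12:00, 12:30–13:30, 15:30–18:00.
Kira → UTC: 04:00–06:30, 07:00–08:00, 10:00–11:00.
Tomás → UTC: 03:00–04:00, 05:00–05:30, 06:00–06:30, 07:30–08:30, 10:00–11:30.
Brynn ∩ Dilnoza: 12:30–13:30, 16:30–18:00.
Brynn ∩ Dilnoza ∩ Kira: (none).
Brynn ∩ Dilnoza ∩ Kira ∩ Tomás: (none).
Total common minutes: 0.

0 minutes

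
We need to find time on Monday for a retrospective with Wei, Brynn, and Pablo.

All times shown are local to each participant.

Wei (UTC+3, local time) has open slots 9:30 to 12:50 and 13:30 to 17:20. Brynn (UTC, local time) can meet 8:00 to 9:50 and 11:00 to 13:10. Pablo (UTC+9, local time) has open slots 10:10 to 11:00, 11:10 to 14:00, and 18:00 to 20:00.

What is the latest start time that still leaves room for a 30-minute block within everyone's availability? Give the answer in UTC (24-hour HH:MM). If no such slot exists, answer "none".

Wei → UTC: 06:30–09:50, 10:30–14:20.
Brynn → UTC: 08:00–09:50, 11:00–13:10.
Pablo → UTC: 01:10–02:00, 02:10–05:00, 09:00–11:00.
Wei ∩ Brynn: 08:00–09:50, 11:00–13:10.
Wei ∩ Brynn ∩ Pablo: 09:00–09:50.
Windows ≥ 30 min: 09:00–09:50.
Latest start in the last window 09:00–09:50 is 09:50 − 30 min = 09:20.

09:20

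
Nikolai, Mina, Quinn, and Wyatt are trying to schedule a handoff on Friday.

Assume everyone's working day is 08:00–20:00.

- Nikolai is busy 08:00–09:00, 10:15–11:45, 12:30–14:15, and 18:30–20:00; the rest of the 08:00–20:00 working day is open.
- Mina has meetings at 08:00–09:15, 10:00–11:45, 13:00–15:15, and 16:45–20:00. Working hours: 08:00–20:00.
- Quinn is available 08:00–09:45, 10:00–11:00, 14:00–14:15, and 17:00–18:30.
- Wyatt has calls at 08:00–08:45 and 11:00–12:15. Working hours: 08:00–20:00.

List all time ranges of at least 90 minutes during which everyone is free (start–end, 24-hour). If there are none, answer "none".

none

Nikolai free within 08:00–20:00: 09:00–10:15, 11:45–12:30, 14:15–18:30.
Mina free within 08:00–20:00: 09:15–10:00, 11:45–13:00, 15:15–16:45.
Wyatt free within 08:00–20:00: 08:45–11:00, 12:15–20:00.
Nikolai ∩ Mina: 09:15–10:00, 11:45–12:30, 15:15–16:45.
Nikolai ∩ Mina ∩ Quinn: 09:15–09:45.
Nikolai ∩ Mina ∩ Quinn ∩ Wyatt: 09:15–09:45.
Windows ≥ 90 min: (none).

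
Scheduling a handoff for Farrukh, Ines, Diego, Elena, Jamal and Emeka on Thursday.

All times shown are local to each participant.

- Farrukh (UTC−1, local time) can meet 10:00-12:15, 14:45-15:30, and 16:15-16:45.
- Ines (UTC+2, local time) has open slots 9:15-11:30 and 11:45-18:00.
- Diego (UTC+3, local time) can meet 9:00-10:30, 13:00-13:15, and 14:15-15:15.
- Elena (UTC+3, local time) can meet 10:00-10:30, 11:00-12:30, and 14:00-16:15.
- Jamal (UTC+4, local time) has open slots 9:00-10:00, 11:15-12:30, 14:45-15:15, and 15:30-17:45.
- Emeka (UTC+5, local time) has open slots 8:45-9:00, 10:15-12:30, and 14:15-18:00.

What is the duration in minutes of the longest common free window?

45 minutes

Farrukh → UTC: 11:00–13:15, 15:45–16:30, 17:15–17:45.
Ines → UTC: 07:15–09:30, 09:45–16:00.
Diego → UTC: 06:00–07:30, 10:00–10:15, 11:15–12:15.
Elena → UTC: 07:00–07:30, 08:00–09:30, 11:00–13:15.
Jamal → UTC: 05:00–06:00, 07:15–08:30, 10:45–11:15, 11:30–13:45.
Emeka → UTC: 03:45–04:00, 05:15–07:30, 09:15–13:00.
Farrukh ∩ Ines: 11:00–13:15, 15:45–16:00.
Farrukh ∩ Ines ∩ Diego: 11:15–12:15.
Farrukh ∩ Ines ∩ Diego ∩ Elena: 11:15–12:15.
Farrukh ∩ Ines ∩ Diego ∩ Elena ∩ Jamal: 11:30–12:15.
Farrukh ∩ Ines ∩ Diego ∩ Elena ∩ Jamal ∩ Emeka: 11:30–12:15.
Single common window of 45 minutes.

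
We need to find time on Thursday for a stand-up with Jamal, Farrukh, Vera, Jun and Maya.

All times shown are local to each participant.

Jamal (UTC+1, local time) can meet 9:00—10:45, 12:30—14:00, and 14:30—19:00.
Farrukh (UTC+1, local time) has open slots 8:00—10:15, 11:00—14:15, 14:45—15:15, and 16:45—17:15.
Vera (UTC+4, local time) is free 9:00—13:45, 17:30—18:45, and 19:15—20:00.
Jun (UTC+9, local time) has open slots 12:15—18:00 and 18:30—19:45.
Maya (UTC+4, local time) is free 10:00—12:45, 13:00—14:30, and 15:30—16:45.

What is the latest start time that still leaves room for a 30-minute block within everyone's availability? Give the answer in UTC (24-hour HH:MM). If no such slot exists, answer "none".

Jamal → UTC: 08:00–09:45, 11:30–13:00, 13:30–18:00.
Farrukh → UTC: 07:00–09:15, 10:00–13:15, 13:45–14:15, 15:45–16:15.
Vera → UTC: 05:00–09:45, 13:30–14:45, 15:15–16:00.
Jun → UTC: 03:15–09:00, 09:30–10:45.
Maya → UTC: 06:00–08:45, 09:00–10:30, 11:30–12:45.
Jamal ∩ Farrukh: 08:00–09:15, 11:30–13:00, 13:45–14:15, 15:45–16:15.
Jamal ∩ Farrukh ∩ Vera: 08:00–09:15, 13:45–14:15, 15:45–16:00.
Jamal ∩ Farrukh ∩ Vera ∩ Jun: 08:00–09:00.
Jamal ∩ Farrukh ∩ Vera ∩ Jun ∩ Maya: 08:00–08:45.
Windows ≥ 30 min: 08:00–08:45.
Latest start in the last window 08:00–08:45 is 08:45 − 30 min = 08:15.

08:15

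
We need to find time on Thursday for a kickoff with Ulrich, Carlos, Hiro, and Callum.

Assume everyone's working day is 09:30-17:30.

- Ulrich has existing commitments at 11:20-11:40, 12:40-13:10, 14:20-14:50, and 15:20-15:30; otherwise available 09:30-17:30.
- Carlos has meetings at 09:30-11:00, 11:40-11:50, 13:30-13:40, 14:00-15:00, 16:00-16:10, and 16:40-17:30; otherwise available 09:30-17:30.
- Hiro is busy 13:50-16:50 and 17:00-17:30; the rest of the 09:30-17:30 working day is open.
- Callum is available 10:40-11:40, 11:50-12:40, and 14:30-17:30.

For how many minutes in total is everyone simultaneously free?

70 minutes

Ulrich free within 09:30–17:30: 09:30–11:20, 11:40–12:40, 13:10–14:20, 14:50–15:20, 15:30–17:30.
Carlos free within 09:30–17:30: 11:00–11:40, 11:50–13:30, 13:40–14:00, 15:00–16:00, 16:10–16:40.
Hiro free within 09:30–17:30: 09:30–13:50, 16:50–17:00.
Ulrich ∩ Carlos: 11:00–11:20, 11:50–12:40, 13:10–13:30, 13:40–14:00, 15:00–15:20, 15:30–16:00, 16:10–16:40.
Ulrich ∩ Carlos ∩ Hiro: 11:00–11:20, 11:50–12:40, 13:10–13:30, 13:40–13:50.
Ulrich ∩ Carlos ∩ Hiro ∩ Callum: 11:00–11:20, 11:50–12:40.
Total common minutes: 20 + 50 = 70.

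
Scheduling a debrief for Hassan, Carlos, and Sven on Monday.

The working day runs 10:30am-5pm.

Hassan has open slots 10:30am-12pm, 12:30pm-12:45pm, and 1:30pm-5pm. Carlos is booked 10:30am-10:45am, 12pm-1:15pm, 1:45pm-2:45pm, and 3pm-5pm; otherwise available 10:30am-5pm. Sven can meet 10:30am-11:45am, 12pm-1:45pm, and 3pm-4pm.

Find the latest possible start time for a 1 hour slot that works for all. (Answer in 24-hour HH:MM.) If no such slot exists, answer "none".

Carlos free within 10:30–17:00: 10:45–12:00, 13:15–13:45, 14:45–15:00.
Hassan ∩ Carlos: 10:45–12:00, 13:30–13:45, 14:45–15:00.
Hassan ∩ Carlos ∩ Sven: 10:45–11:45, 13:30–13:45.
Windows ≥ 60 min: 10:45–11:45.
Latest start in the last window 10:45–11:45 is 11:45 − 60 min = 10:45.

10:45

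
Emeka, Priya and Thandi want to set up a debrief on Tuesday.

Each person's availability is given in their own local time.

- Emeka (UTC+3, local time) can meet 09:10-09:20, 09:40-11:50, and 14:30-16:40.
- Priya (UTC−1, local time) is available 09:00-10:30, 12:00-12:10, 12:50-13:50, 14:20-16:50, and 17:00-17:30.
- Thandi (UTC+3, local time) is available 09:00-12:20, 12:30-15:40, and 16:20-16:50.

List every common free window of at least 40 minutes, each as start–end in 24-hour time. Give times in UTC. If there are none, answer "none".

Emeka → UTC: 06:10–06:20, 06:40–08:50, 11:30–13:40.
Priya → UTC: 10:00–11:30, 13:00–13:10, 13:50–14:50, 15:20–17:50, 18:00–18:30.
Thandi → UTC: 06:00–09:20, 09:30–12:40, 13:20–13:50.
Emeka ∩ Priya: 13:00–13:10.
Emeka ∩ Priya ∩ Thandi: (none).
Windows ≥ 40 min: (none).

none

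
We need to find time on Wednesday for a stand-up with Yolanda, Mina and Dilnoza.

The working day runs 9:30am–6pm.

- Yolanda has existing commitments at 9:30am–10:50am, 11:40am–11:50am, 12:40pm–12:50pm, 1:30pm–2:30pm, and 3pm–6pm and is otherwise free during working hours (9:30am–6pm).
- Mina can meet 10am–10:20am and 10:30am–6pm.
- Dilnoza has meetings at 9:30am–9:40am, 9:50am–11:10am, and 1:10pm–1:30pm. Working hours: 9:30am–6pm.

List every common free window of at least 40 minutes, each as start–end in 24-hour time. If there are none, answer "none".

11:50–12:40

Yolanda free within 09:30–18:00: 10:50–11:40, 11:50–12:40, 12:50–13:30, 14:30–15:00.
Dilnoza free within 09:30–18:00: 09:40–09:50, 11:10–13:10, 13:30–18:00.
Yolanda ∩ Mina: 10:50–11:40, 11:50–12:40, 12:50–13:30, 14:30–15:00.
Yolanda ∩ Mina ∩ Dilnoza: 11:10–11:40, 11:50–12:40, 12:50–13:10, 14:30–15:00.
Windows ≥ 40 min: 11:50–12:40.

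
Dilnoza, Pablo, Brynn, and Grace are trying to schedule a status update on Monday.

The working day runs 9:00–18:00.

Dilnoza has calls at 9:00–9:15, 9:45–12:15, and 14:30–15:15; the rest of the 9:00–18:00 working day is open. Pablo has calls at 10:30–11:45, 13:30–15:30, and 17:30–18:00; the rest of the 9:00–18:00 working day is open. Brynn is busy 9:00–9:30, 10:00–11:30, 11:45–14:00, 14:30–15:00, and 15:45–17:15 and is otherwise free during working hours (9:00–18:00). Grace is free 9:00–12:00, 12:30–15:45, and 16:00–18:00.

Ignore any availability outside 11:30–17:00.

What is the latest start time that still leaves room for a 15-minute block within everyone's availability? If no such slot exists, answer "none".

15:30

Dilnoza free within 09:00–18:00: 09:15–09:45, 12:15–14:30, 15:15–18:00.
Pablo free within 09:00–18:00: 09:00–10:30, 11:45–13:30, 15:30–17:30.
Brynn free within 09:00–18:00: 09:30–10:00, 11:30–11:45, 14:00–14:30, 15:00–15:45, 17:15–18:00.
Dilnoza ∩ Pablo: 09:15–09:45, 12:15–13:30, 15:30–17:30.
Dilnoza ∩ Pablo ∩ Brynn: 09:30–09:45, 15:30–15:45, 17:15–17:30.
Dilnoza ∩ Pablo ∩ Brynn ∩ Grace: 09:30–09:45, 15:30–15:45, 17:15–17:30.
Restricted to 11:30–17:00: 15:30–15:45.
Windows ≥ 15 min: 15:30–15:45.
Latest start in the last window 15:30–15:45 is 15:45 − 15 min = 15:30.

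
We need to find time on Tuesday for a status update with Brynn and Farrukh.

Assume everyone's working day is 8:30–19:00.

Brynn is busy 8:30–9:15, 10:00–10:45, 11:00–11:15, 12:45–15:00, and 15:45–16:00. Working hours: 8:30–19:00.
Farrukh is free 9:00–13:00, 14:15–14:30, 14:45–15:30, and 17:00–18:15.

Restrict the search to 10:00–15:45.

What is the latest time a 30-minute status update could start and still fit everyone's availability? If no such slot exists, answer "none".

Brynn free within 08:30–19:00: 09:15–10:00, 10:45–11:00, 11:15–12:45, 15:00–15:45, 16:00–19:00.
Brynn ∩ Farrukh: 09:15–10:00, 10:45–11:00, 11:15–12:45, 15:00–15:30, 17:00–18:15.
Restricted to 10:00–15:45: 10:45–11:00, 11:15–12:45, 15:00–15:30.
Windows ≥ 30 min: 11:15–12:45, 15:00–15:30.
Latest start in the last window 15:00–15:30 is 15:30 − 30 min = 15:00.

15:00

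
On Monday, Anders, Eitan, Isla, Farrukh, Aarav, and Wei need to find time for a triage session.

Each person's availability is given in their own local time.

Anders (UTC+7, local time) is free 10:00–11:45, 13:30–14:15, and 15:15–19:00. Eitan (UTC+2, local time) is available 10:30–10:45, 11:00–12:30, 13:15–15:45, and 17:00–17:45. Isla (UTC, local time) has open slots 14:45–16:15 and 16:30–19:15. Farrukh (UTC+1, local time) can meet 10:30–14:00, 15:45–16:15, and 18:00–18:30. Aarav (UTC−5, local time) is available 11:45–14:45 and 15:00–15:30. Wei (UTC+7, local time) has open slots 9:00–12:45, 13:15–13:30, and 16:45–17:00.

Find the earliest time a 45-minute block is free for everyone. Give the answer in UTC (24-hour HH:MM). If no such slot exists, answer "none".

none

Anders → UTC: 03:00–04:45, 06:30–07:15, 08:15–12:00.
Eitan → UTC: 08:30–08:45, 09:00–10:30, 11:15–13:45, 15:00–15:45.
Isla → UTC: 14:45–16:15, 16:30–19:15.
Farrukh → UTC: 09:30–13:00, 14:45–15:15, 17:00–17:30.
Aarav → UTC: 16:45–19:45, 20:00–20:30.
Wei → UTC: 02:00–05:45, 06:15–06:30, 09:45–10:00.
Anders ∩ Eitan: 08:30–08:45, 09:00–10:30, 11:15–12:00.
Anders ∩ Eitan ∩ Isla: (none).
Anders ∩ Eitan ∩ Isla ∩ Farrukh: (none).
Anders ∩ Eitan ∩ Isla ∩ Farrukh ∩ Aarav: (none).
Anders ∩ Eitan ∩ Isla ∩ Farrukh ∩ Aarav ∩ Wei: (none).
Windows ≥ 45 min: (none).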